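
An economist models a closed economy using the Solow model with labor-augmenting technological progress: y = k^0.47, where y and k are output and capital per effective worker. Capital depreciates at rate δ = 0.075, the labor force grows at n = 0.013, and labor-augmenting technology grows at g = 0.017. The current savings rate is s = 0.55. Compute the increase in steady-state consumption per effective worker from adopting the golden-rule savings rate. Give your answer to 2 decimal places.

Δc ≈ 0.05

The effective depreciation rate is n + g + δ = 0.013 + 0.017 + 0.075 = 0.105.
Current steady state (s = 0.55): k* = (0.55/0.105)^(1/0.53) ≈ 22.7474, y* = 22.7474^0.47 ≈ 4.3427, c* = (1−0.55)·4.3427 ≈ 1.9542.
Maximizing c = f(k) − (n+g+δ)·k gives f'(k) = n+g+δ, i.e. 0.47·k^(0.47−1) = 0.105, so k_gold = (0.47/0.105)^(1/0.53) ≈ 16.9094.
y_gold = 16.9094^0.47 ≈ 3.7776, c_gold = y_gold − 0.105·k_gold ≈ 2.0022.
Gain: Δc = 2.0022 − 1.9542 ≈ 0.0479.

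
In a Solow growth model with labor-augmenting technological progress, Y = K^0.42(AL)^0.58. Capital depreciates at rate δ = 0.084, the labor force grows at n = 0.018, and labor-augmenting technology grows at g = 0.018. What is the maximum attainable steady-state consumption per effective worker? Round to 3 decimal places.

c_gold ≈ 1.437

n + g + δ = 0.018 + 0.018 + 0.084 = 0.12.
Maximizing c = f(k) − (n+g+δ)·k gives f'(k) = n+g+δ, i.e. 0.42·k^(0.42−1) = 0.12, so k_gold = (0.42/0.12)^(1/0.58) ≈ 8.6706.
y_gold = 8.6706^0.42 ≈ 2.4773.
c_gold = y_gold − (n+g+δ)·k_gold = 2.4773 − 0.12·8.6706 ≈ 1.4368.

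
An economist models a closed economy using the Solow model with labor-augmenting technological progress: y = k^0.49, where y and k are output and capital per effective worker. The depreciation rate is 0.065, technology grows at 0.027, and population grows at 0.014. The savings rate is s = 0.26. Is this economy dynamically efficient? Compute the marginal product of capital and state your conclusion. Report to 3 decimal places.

dynamically efficient; MPK ≈ 0.200

n + g + δ = 0.014 + 0.027 + 0.065 = 0.106.
Steady-state k*: s·k^0.49 = 0.106·k gives k* = (0.26/0.106)^(1/0.51) ≈ 5.8084.
MPK = 0.49·5.8084^(-0.51) ≈ 0.1998.
MPK > n+g+δ = 0.106, so the economy is dynamically efficient (under-saving).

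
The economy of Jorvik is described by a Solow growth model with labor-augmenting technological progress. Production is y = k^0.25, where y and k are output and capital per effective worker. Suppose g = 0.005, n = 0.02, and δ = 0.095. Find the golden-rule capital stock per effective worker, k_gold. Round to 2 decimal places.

k_gold ≈ 2.66

Break-even investment rate: n + g + δ = 0.02 + 0.005 + 0.095 = 0.12.
Golden rule sets MPK = n+g+δ: 0.25·k^(0.25−1) = 0.12, so k_gold = (0.25/0.12)^(1/0.75) ≈ 2.6608.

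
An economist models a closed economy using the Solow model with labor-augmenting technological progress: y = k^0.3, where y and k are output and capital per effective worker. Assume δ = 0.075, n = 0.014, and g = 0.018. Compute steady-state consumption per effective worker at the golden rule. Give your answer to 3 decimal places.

c_gold ≈ 1.089

The effective depreciation rate is n + g + δ = 0.014 + 0.018 + 0.075 = 0.107.
At the golden rule the marginal product of capital equals n+g+δ: 0.3·k^(0.3−1) = 0.107. Solving, k_gold = (0.3/0.107)^(1/0.7) ≈ 4.3614.
y_gold = 4.3614^0.3 ≈ 1.5556.
c_gold = y_gold − (n+g+δ)·k_gold = 1.5556 − 0.107·4.3614 ≈ 1.0889.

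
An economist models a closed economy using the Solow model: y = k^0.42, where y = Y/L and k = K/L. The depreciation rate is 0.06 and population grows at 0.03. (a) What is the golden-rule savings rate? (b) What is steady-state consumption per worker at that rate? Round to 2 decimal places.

The effective depreciation rate is n + δ = 0.03 + 0.06 = 0.09.
For Cobb-Douglas, s_gold equals capital's share: s_gold = 0.42.
At the golden rule the marginal product of capital equals n+δ: 0.42·k^(0.42−1) = 0.09. Solving, k_gold = (0.42/0.09)^(1/0.58) ≈ 14.2384.
y_gold = 14.2384^0.42 ≈ 3.0511; c_gold = (1−0.42)·y_gold ≈ 1.7696.

(a) s_gold = 0.42; (b) c_gold ≈ 1.77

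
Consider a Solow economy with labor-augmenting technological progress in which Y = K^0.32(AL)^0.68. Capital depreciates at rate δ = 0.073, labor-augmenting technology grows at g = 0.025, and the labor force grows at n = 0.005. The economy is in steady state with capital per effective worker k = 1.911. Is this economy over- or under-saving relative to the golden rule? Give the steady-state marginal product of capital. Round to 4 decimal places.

Capital per effective worker breaks even when investment replaces (n + g + δ)·k; here n + g + δ = 0.103.
MPK = 0.32·k^(0.32−1) = 0.32·1.911^(-0.68) ≈ 0.2060.
MPK > 0.103, so the economy is dynamically efficient (under-saving).

under-saving; MPK ≈ 0.2060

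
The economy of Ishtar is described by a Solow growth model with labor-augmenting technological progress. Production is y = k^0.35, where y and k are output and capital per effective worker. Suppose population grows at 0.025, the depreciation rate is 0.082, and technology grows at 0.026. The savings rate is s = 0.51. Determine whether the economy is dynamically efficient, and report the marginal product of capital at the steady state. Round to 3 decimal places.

The effective depreciation rate is n + g + δ = 0.025 + 0.026 + 0.082 = 0.133.
Steady-state k*: s·k^0.35 = 0.133·k gives k* = (0.51/0.133)^(1/0.65) ≈ 7.9073.
MPK = 0.35·7.9073^(-0.65) ≈ 0.0913.
MPK < n+g+δ = 0.133, so the economy is dynamically inefficient (over-saving).

dynamically inefficient; MPK ≈ 0.091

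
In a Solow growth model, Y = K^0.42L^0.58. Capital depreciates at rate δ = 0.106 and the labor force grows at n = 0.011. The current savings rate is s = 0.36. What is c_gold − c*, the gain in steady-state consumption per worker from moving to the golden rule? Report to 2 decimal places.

Δc ≈ 0.02

The effective depreciation rate is n + δ = 0.011 + 0.106 = 0.117.
Current steady state (s = 0.36): k* = (0.36/0.117)^(1/0.58) ≈ 6.9435, y* = 6.9435^0.42 ≈ 2.2566, c* = (1−0.36)·2.2566 ≈ 1.4443.
Setting f'(k) = n+δ gives 0.42·k^(0.42−1) = 0.117, hence k_gold = (0.42/0.117)^(1/0.58) ≈ 9.0574.
y_gold = 9.0574^0.42 ≈ 2.5231, c_gold = y_gold − 0.117·k_gold ≈ 1.4634.
Gain: Δc = 1.4634 − 1.4443 ≈ 0.0192.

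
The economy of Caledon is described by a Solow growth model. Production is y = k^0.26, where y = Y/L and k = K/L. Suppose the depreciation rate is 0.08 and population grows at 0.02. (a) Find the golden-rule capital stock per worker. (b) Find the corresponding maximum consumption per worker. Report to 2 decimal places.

(a) k_gold ≈ 3.64; (b) c_gold ≈ 1.04

n + δ = 0.02 + 0.08 = 0.1.
Setting f'(k) = n+δ gives 0.26·k^(0.26−1) = 0.1, hence k_gold = (0.26/0.1)^(1/0.74) ≈ 3.6373.
y_gold = 3.6373^0.26 ≈ 1.3989; c_gold = y_gold − 0.1·k_gold ≈ 1.0352.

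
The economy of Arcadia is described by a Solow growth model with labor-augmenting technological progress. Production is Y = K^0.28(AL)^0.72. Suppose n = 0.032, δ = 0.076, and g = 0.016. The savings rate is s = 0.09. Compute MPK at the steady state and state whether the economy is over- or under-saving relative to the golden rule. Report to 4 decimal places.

under-saving; MPK ≈ 0.3858

Capital per effective worker breaks even when investment replaces (n + g + δ)·k; here n + g + δ = 0.124.
Steady-state k*: s·k^0.28 = 0.124·k gives k* = (0.09/0.124)^(1/0.72) ≈ 0.6408.
MPK = 0.28·0.6408^(-0.72) ≈ 0.3858.
MPK > n+g+δ = 0.124, so the economy is dynamically efficient (under-saving).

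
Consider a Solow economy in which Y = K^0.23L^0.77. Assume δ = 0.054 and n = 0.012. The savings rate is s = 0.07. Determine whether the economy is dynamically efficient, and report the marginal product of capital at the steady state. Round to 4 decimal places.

dynamically efficient; MPK ≈ 0.2169

n + δ = 0.012 + 0.054 = 0.066.
Steady-state k*: s·k^0.23 = 0.066·k gives k* = (0.07/0.066)^(1/0.77) ≈ 1.0794.
MPK = 0.23·1.0794^(-0.77) ≈ 0.2169.
MPK > n+δ = 0.066, so the economy is dynamically efficient (under-saving).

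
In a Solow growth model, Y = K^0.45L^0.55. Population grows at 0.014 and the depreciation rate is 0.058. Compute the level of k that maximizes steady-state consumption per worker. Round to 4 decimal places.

k_gold ≈ 27.9933

n + δ = 0.014 + 0.058 = 0.072.
Golden rule sets MPK = n+δ: 0.45·k^(0.45−1) = 0.072, so k_gold = (0.45/0.072)^(1/0.55) ≈ 27.9933.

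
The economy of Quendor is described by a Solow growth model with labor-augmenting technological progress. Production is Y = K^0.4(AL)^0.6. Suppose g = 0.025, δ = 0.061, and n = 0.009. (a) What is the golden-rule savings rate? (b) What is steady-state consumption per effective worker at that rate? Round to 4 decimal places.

n + g + δ = 0.009 + 0.025 + 0.061 = 0.095.
For Cobb-Douglas, s_gold equals capital's share: s_gold = 0.4.
Maximizing c = f(k) − (n+g+δ)·k gives f'(k) = n+g+δ, i.e. 0.4·k^(0.4−1) = 0.095, so k_gold = (0.4/0.095)^(1/0.6) ≈ 10.9789.
y_gold = 10.9789^0.4 ≈ 2.6075; c_gold = (1−0.4)·y_gold ≈ 1.5645.

(a) s_gold = 0.4000; (b) c_gold ≈ 1.5645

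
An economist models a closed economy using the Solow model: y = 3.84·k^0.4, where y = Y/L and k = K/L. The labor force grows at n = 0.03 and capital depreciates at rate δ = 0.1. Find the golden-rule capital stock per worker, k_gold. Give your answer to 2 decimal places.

k_gold ≈ 61.29

Break-even investment rate: n + δ = 0.03 + 0.1 = 0.13.
At the golden rule the marginal product of capital equals n+δ: 0.4·3.84·k^(0.4−1) = 0.13. Solving, k_gold = (0.4·3.84/0.13)^(1/0.6) ≈ 61.2933.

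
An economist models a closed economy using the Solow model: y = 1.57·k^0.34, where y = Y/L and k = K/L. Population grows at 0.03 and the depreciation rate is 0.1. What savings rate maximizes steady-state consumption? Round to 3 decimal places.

s_gold = 0.340

Break-even investment rate: n + δ = 0.03 + 0.1 = 0.13.
At the golden rule MPK = n+δ, and in any Cobb-Douglas steady state s = (n+δ)·k/y = MPK·k/y = capital's share 0.34.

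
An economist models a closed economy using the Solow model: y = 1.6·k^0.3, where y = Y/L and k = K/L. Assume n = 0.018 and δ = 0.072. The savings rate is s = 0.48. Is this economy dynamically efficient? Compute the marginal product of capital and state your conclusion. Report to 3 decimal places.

dynamically inefficient; MPK ≈ 0.056

Break-even investment rate: n + δ = 0.018 + 0.072 = 0.09.
Steady-state k*: s·A·k^0.3 = 0.09·k gives k* = (0.48·1.6/0.09)^(1/0.7) ≈ 21.3880.
MPK = 0.3·1.6·21.3880^(-0.7) ≈ 0.0563.
MPK < n+δ = 0.09, so the economy is dynamically inefficient (over-saving).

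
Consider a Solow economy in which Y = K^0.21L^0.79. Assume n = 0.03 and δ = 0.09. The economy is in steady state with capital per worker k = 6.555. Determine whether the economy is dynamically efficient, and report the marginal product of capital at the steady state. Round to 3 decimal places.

Break-even investment rate: n + δ = 0.03 + 0.09 = 0.12.
MPK = 0.21·k^(0.21−1) = 0.21·6.555^(-0.79) ≈ 0.0475.
MPK < 0.12, so the economy is dynamically inefficient (over-saving).

dynamically inefficient; MPK ≈ 0.048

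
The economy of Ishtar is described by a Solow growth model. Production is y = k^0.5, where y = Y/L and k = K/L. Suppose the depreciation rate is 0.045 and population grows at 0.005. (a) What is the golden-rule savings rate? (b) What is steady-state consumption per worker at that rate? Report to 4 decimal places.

Capital per worker breaks even when investment replaces (n + δ)·k; here n + δ = 0.05.
For Cobb-Douglas, s_gold equals capital's share: s_gold = 0.5.
At the golden rule the marginal product of capital equals n+δ: 0.5·k^(0.5−1) = 0.05. Solving, k_gold = (0.5/0.05)^(1/0.5) ≈ 100.0000.
y_gold = 100.0000^0.5 ≈ 10.0000; c_gold = (1−0.5)·y_gold ≈ 5.0000.

(a) s_gold = 0.5000; (b) c_gold ≈ 5.0000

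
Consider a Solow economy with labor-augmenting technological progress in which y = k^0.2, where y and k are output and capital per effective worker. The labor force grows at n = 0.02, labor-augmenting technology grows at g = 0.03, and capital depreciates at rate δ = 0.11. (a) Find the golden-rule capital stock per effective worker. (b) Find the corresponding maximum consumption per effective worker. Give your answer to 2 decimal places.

The effective depreciation rate is n + g + δ = 0.02 + 0.03 + 0.11 = 0.16.
Golden rule sets MPK = n+g+δ: 0.2·k^(0.2−1) = 0.16, so k_gold = (0.2/0.16)^(1/0.8) ≈ 1.3217.
y_gold = 1.3217^0.2 ≈ 1.0574; c_gold = y_gold − 0.16·k_gold ≈ 0.8459.

(a) k_gold ≈ 1.32; (b) c_gold ≈ 0.85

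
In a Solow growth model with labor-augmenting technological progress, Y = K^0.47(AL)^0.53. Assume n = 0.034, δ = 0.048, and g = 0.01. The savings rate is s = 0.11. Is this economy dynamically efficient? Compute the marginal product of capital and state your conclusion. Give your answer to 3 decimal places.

dynamically efficient; MPK ≈ 0.393

The effective depreciation rate is n + g + δ = 0.034 + 0.01 + 0.048 = 0.092.
Steady-state k*: s·k^0.47 = 0.092·k gives k* = (0.11/0.092)^(1/0.53) ≈ 1.4010.
MPK = 0.47·1.4010^(-0.53) ≈ 0.3931.
MPK > n+g+δ = 0.092, so the economy is dynamically efficient (under-saving).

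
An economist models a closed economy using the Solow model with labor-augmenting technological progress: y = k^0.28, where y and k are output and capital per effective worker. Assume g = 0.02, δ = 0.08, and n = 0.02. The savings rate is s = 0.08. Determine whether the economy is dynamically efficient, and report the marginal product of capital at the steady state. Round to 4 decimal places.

dynamically efficient; MPK ≈ 0.4200

n + g + δ = 0.02 + 0.02 + 0.08 = 0.12.
Steady-state k*: s·k^0.28 = 0.12·k gives k* = (0.08/0.12)^(1/0.72) ≈ 0.5694.
MPK = 0.28·0.5694^(-0.72) ≈ 0.4200.
MPK > n+g+δ = 0.12, so the economy is dynamically efficient (under-saving).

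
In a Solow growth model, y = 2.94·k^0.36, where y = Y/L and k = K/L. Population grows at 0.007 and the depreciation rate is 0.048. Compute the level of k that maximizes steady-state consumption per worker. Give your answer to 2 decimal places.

n + δ = 0.007 + 0.048 = 0.055.
Golden rule sets MPK = n+δ: 0.36·2.94·k^(0.36−1) = 0.055, so k_gold = (0.36·2.94/0.055)^(1/0.64) ≈ 101.5544.

k_gold ≈ 101.55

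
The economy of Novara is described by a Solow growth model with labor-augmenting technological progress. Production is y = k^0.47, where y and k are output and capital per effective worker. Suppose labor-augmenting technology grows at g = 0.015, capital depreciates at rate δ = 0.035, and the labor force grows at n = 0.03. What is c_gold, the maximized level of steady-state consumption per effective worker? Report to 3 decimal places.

c_gold ≈ 2.548

The effective depreciation rate is n + g + δ = 0.03 + 0.015 + 0.035 = 0.08.
Setting f'(k) = n+g+δ gives 0.47·k^(0.47−1) = 0.08, hence k_gold = (0.47/0.08)^(1/0.53) ≈ 28.2461.
y_gold = 28.2461^0.47 ≈ 4.8078.
c_gold = y_gold − (n+g+δ)·k_gold = 4.8078 − 0.08·28.2461 ≈ 2.5482.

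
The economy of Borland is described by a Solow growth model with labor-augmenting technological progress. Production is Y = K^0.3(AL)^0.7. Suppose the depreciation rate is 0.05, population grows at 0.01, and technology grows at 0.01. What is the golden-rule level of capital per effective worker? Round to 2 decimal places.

k_gold ≈ 8.00

The effective depreciation rate is n + g + δ = 0.01 + 0.01 + 0.05 = 0.07.
At the golden rule the marginal product of capital equals n+g+δ: 0.3·k^(0.3−1) = 0.07. Solving, k_gold = (0.3/0.07)^(1/0.7) ≈ 7.9963.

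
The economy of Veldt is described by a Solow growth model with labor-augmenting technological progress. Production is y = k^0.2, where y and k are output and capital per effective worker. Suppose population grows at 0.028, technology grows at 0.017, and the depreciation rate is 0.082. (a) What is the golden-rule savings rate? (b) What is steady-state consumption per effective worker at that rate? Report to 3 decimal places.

n + g + δ = 0.028 + 0.017 + 0.082 = 0.127.
For Cobb-Douglas, s_gold equals capital's share: s_gold = 0.2.
Maximizing c = f(k) − (n+g+δ)·k gives f'(k) = n+g+δ, i.e. 0.2·k^(0.2−1) = 0.127, so k_gold = (0.2/0.127)^(1/0.8) ≈ 1.7641.
y_gold = 1.7641^0.2 ≈ 1.1202; c_gold = (1−0.2)·y_gold ≈ 0.8962.

(a) s_gold = 0.200; (b) c_gold ≈ 0.896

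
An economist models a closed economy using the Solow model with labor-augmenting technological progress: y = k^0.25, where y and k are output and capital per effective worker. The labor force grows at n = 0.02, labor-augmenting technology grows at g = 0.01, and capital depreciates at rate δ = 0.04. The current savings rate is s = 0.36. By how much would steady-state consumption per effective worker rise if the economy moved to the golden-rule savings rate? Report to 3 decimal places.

Δc ≈ 0.042

Capital per effective worker breaks even when investment replaces (n + g + δ)·k; here n + g + δ = 0.07.
Current steady state (s = 0.36): k* = (0.36/0.07)^(1/0.75) ≈ 8.8771, y* = 8.8771^0.25 ≈ 1.7261, c* = (1−0.36)·1.7261 ≈ 1.1047.
Maximizing c = f(k) − (n+g+δ)·k gives f'(k) = n+g+δ, i.e. 0.25·k^(0.25−1) = 0.07, so k_gold = (0.25/0.07)^(1/0.75) ≈ 5.4591.
y_gold = 5.4591^0.25 ≈ 1.5286, c_gold = y_gold − 0.07·k_gold ≈ 1.1464.
Gain: Δc = 1.1464 − 1.1047 ≈ 0.0417.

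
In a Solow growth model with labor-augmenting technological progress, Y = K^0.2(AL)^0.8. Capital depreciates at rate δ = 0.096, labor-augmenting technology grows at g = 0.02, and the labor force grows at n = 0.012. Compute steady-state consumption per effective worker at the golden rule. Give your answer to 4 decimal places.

n + g + δ = 0.012 + 0.02 + 0.096 = 0.128.
Golden rule sets MPK = n+g+δ: 0.2·k^(0.2−1) = 0.128, so k_gold = (0.2/0.128)^(1/0.8) ≈ 1.7469.
y_gold = 1.7469^0.2 ≈ 1.1180.
c_gold = y_gold − (n+g+δ)·k_gold = 1.1180 − 0.128·1.7469 ≈ 0.8944.

c_gold ≈ 0.8944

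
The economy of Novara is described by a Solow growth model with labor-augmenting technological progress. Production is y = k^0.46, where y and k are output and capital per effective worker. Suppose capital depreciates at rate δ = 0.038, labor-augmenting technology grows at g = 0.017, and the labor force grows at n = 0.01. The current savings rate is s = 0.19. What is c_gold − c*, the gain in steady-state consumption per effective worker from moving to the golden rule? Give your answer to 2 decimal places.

n + g + δ = 0.01 + 0.017 + 0.038 = 0.065.
Current steady state (s = 0.19): k* = (0.19/0.065)^(1/0.54) ≈ 7.2890, y* = 7.2890^0.46 ≈ 2.4936, c* = (1−0.19)·2.4936 ≈ 2.0198.
Setting f'(k) = n+g+δ gives 0.46·k^(0.46−1) = 0.065, hence k_gold = (0.46/0.065)^(1/0.54) ≈ 37.4788.
y_gold = 37.4788^0.46 ≈ 5.2959, c_gold = y_gold − 0.065·k_gold ≈ 2.8598.
Gain: Δc = 2.8598 − 2.0198 ≈ 0.8400.

Δc ≈ 0.84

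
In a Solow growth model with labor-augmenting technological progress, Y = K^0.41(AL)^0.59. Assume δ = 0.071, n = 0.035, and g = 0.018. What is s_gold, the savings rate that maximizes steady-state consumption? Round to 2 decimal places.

s_gold = 0.41

Break-even investment rate: n + g + δ = 0.035 + 0.018 + 0.071 = 0.124.
At the golden rule MPK = n+g+δ, and in any Cobb-Douglas steady state s = (n+g+δ)·k/y = MPK·k/y = capital's share 0.41.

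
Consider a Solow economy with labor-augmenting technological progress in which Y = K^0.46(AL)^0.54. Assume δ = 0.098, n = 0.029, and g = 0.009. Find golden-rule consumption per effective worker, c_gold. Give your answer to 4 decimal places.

n + g + δ = 0.029 + 0.009 + 0.098 = 0.136.
Maximizing c = f(k) − (n+g+δ)·k gives f'(k) = n+g+δ, i.e. 0.46·k^(0.46−1) = 0.136, so k_gold = (0.46/0.136)^(1/0.54) ≈ 9.5507.
y_gold = 9.5507^0.46 ≈ 2.8237.
c_gold = y_gold − (n+g+δ)·k_gold = 2.8237 − 0.136·9.5507 ≈ 1.5248.

c_gold ≈ 1.5248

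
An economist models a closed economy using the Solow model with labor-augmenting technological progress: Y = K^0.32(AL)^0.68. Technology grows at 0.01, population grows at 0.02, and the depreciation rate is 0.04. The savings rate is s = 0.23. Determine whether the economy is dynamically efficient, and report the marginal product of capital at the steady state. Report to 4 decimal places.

dynamically efficient; MPK ≈ 0.0974

n + g + δ = 0.02 + 0.01 + 0.04 = 0.07.
Steady-state k*: s·k^0.32 = 0.07·k gives k* = (0.23/0.07)^(1/0.68) ≈ 5.7511.
MPK = 0.32·5.7511^(-0.68) ≈ 0.0974.
MPK > n+g+δ = 0.07, so the economy is dynamically efficient (under-saving).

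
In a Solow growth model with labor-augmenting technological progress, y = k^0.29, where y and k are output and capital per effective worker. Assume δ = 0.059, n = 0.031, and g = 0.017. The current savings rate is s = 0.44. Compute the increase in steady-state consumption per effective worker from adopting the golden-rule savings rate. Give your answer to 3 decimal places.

Δc ≈ 0.069

Capital per effective worker breaks even when investment replaces (n + g + δ)·k; here n + g + δ = 0.107.
Current steady state (s = 0.44): k* = (0.44/0.107)^(1/0.71) ≈ 7.3263, y* = 7.3263^0.29 ≈ 1.7816, c* = (1−0.44)·1.7816 ≈ 0.9977.
Maximizing c = f(k) − (n+g+δ)·k gives f'(k) = n+g+δ, i.e. 0.29·k^(0.29−1) = 0.107, so k_gold = (0.29/0.107)^(1/0.71) ≈ 4.0727.
y_gold = 4.0727^0.29 ≈ 1.5027, c_gold = y_gold − 0.107·k_gold ≈ 1.0669.
Gain: Δc = 1.0669 − 0.9977 ≈ 0.0692.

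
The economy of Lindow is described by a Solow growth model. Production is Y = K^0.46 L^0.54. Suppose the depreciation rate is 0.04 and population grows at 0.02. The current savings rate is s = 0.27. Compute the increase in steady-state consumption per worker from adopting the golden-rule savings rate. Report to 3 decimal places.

n + δ = 0.02 + 0.04 = 0.06.
Current steady state (s = 0.27): k* = (0.27/0.06)^(1/0.54) ≈ 16.2051, y* = 16.2051^0.46 ≈ 3.6011, c* = (1−0.27)·3.6011 ≈ 2.6288.
Setting f'(k) = n+δ gives 0.46·k^(0.46−1) = 0.06, hence k_gold = (0.46/0.06)^(1/0.54) ≈ 43.4671.
y_gold = 43.4671^0.46 ≈ 5.6696, c_gold = y_gold − 0.06·k_gold ≈ 3.0616.
Gain: Δc = 3.0616 − 2.6288 ≈ 0.4328.

Δc ≈ 0.433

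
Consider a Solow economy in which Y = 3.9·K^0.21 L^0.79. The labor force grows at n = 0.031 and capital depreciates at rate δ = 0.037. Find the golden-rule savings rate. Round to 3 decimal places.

n + δ = 0.031 + 0.037 = 0.068.
At the golden rule MPK = n+δ, and in any Cobb-Douglas steady state s = (n+δ)·k/y = MPK·k/y = capital's share 0.21.

s_gold = 0.210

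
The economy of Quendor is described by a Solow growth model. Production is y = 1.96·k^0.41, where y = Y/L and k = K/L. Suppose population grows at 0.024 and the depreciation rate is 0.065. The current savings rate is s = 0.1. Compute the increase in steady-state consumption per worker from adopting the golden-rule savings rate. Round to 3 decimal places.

Δc ≈ 2.283

Break-even investment rate: n + δ = 0.024 + 0.065 = 0.089.
Current steady state (s = 0.1): k* = (0.1·1.96/0.089)^(1/0.59) ≈ 3.8118, y* = 1.96·3.8118^0.41 ≈ 3.3925, c* = (1−0.1)·3.3925 ≈ 3.0532.
At the golden rule the marginal product of capital equals n+δ: 0.41·1.96·k^(0.41−1) = 0.089. Solving, k_gold = (0.41·1.96/0.089)^(1/0.59) ≈ 41.6625.
y_gold = 1.96·41.6625^0.41 ≈ 9.0438, c_gold = y_gold − 0.089·k_gold ≈ 5.3359.
Gain: Δc = 5.3359 − 3.0532 ≈ 2.2826.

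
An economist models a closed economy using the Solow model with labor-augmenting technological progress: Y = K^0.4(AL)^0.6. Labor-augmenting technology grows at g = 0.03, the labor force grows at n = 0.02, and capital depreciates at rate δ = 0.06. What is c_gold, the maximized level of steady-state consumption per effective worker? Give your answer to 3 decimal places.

c_gold ≈ 1.419

n + g + δ = 0.02 + 0.03 + 0.06 = 0.11.
At the golden rule the marginal product of capital equals n+g+δ: 0.4·k^(0.4−1) = 0.11. Solving, k_gold = (0.4/0.11)^(1/0.6) ≈ 8.5990.
y_gold = 8.5990^0.4 ≈ 2.3647.
c_gold = y_gold − (n+g+δ)·k_gold = 2.3647 − 0.11·8.5990 ≈ 1.4188.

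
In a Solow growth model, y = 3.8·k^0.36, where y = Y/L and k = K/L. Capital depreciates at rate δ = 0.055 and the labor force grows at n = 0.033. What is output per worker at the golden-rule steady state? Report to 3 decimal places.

y_gold ≈ 17.785

The effective depreciation rate is n + δ = 0.033 + 0.055 = 0.088.
Golden rule sets MPK = n+δ: 0.36·3.8·k^(0.36−1) = 0.088, so k_gold = (0.36·3.8/0.088)^(1/0.64) ≈ 72.7579.
Output: y_gold = 3.8·k_gold^0.36 = 3.8·72.7579^0.36 ≈ 17.7853.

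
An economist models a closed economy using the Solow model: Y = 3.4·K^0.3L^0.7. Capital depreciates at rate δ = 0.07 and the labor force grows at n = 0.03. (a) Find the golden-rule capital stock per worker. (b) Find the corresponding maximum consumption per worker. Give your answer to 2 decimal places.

Capital per worker breaks even when investment replaces (n + δ)·k; here n + δ = 0.1.
Maximizing c = f(k) − (n+δ)·k gives f'(k) = n+δ, i.e. 0.3·3.4·k^(0.3−1) = 0.1, so k_gold = (0.3·3.4/0.1)^(1/0.7) ≈ 27.5967.
y_gold = 3.4·27.5967^0.3 ≈ 9.1989; c_gold = y_gold − 0.1·k_gold ≈ 6.4392.

(a) k_gold ≈ 27.60; (b) c_gold ≈ 6.44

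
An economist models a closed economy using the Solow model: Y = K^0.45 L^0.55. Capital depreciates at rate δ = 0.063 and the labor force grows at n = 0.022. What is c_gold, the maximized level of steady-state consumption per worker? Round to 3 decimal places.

n + δ = 0.022 + 0.063 = 0.085.
Golden rule sets MPK = n+δ: 0.45·k^(0.45−1) = 0.085, so k_gold = (0.45/0.085)^(1/0.55) ≈ 20.7009.
y_gold = 20.7009^0.45 ≈ 3.9102.
c_gold = y_gold − (n+δ)·k_gold = 3.9102 − 0.085·20.7009 ≈ 2.1506.

c_gold ≈ 2.151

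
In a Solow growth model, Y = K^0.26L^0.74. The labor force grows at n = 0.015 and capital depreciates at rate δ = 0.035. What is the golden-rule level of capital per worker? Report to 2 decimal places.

The effective depreciation rate is n + δ = 0.015 + 0.035 = 0.05.
Setting f'(k) = n+δ gives 0.26·k^(0.26−1) = 0.05, hence k_gold = (0.26/0.05)^(1/0.74) ≈ 9.2805.

k_gold ≈ 9.28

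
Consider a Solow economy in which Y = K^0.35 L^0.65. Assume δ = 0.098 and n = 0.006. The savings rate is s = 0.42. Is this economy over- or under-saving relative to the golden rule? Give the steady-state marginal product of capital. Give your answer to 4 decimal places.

over-saving; MPK ≈ 0.0867

The effective depreciation rate is n + δ = 0.006 + 0.098 = 0.104.
Steady-state k*: s·k^0.35 = 0.104·k gives k* = (0.42/0.104)^(1/0.65) ≈ 8.5633.
MPK = 0.35·8.5633^(-0.65) ≈ 0.0867.
MPK < n+δ = 0.104, so the economy is dynamically inefficient (over-saving).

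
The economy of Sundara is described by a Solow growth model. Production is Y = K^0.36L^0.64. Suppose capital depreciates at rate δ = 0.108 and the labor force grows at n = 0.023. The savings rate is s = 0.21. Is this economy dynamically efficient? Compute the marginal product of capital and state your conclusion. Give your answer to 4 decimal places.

The effective depreciation rate is n + δ = 0.023 + 0.108 = 0.131.
Steady-state k*: s·k^0.36 = 0.131·k gives k* = (0.21/0.131)^(1/0.64) ≈ 2.0904.
MPK = 0.36·2.0904^(-0.64) ≈ 0.2246.
MPK > n+δ = 0.131, so the economy is dynamically efficient (under-saving).

dynamically efficient; MPK ≈ 0.2246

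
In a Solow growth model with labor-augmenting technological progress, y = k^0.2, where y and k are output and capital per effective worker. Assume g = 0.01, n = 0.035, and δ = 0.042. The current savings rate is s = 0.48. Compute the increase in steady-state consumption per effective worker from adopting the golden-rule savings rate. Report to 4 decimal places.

Δc ≈ 0.1881

Capital per effective worker breaks even when investment replaces (n + g + δ)·k; here n + g + δ = 0.087.
Current steady state (s = 0.48): k* = (0.48/0.087)^(1/0.8) ≈ 8.4558, y* = 8.4558^0.2 ≈ 1.5326, c* = (1−0.48)·1.5326 ≈ 0.7970.
At the golden rule the marginal product of capital equals n+g+δ: 0.2·k^(0.2−1) = 0.087. Solving, k_gold = (0.2/0.087)^(1/0.8) ≈ 2.8307.
y_gold = 2.8307^0.2 ≈ 1.2313, c_gold = y_gold − 0.087·k_gold ≈ 0.9851.
Gain: Δc = 0.9851 − 0.7970 ≈ 0.1881.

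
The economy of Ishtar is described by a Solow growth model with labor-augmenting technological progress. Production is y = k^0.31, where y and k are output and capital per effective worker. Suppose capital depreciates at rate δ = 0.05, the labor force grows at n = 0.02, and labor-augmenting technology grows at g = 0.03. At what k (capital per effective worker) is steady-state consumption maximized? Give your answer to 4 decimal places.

The effective depreciation rate is n + g + δ = 0.02 + 0.03 + 0.05 = 0.1.
Maximizing c = f(k) − (n+g+δ)·k gives f'(k) = n+g+δ, i.e. 0.31·k^(0.31−1) = 0.1, so k_gold = (0.31/0.1)^(1/0.69) ≈ 5.1537.

k_gold ≈ 5.1537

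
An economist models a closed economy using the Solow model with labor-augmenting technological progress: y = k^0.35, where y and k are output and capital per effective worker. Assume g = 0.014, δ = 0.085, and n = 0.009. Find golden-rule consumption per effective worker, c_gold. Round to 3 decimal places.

c_gold ≈ 1.224

n + g + δ = 0.009 + 0.014 + 0.085 = 0.108.
Setting f'(k) = n+g+δ gives 0.35·k^(0.35−1) = 0.108, hence k_gold = (0.35/0.108)^(1/0.65) ≈ 6.1039.
y_gold = 6.1039^0.35 ≈ 1.8835.
c_gold = y_gold − (n+g+δ)·k_gold = 1.8835 − 0.108·6.1039 ≈ 1.2243.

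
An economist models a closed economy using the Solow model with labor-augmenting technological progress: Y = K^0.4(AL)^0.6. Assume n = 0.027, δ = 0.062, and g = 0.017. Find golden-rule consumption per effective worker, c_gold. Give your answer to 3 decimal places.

n + g + δ = 0.027 + 0.017 + 0.062 = 0.106.
Setting f'(k) = n+g+δ gives 0.4·k^(0.4−1) = 0.106, hence k_gold = (0.4/0.106)^(1/0.6) ≈ 9.1465.
y_gold = 9.1465^0.4 ≈ 2.4238.
c_gold = y_gold − (n+g+δ)·k_gold = 2.4238 − 0.106·9.1465 ≈ 1.4543.

c_gold ≈ 1.454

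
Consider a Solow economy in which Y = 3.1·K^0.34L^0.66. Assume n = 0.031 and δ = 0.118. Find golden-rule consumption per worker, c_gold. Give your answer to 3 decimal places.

Break-even investment rate: n + δ = 0.031 + 0.118 = 0.149.
Setting f'(k) = n+δ gives 0.34·3.1·k^(0.34−1) = 0.149, hence k_gold = (0.34·3.1/0.149)^(1/0.66) ≈ 19.3801.
y_gold = 3.1·19.3801^0.34 ≈ 8.4930.
c_gold = y_gold − (n+δ)·k_gold = 8.4930 − 0.149·19.3801 ≈ 5.6054.

c_gold ≈ 5.605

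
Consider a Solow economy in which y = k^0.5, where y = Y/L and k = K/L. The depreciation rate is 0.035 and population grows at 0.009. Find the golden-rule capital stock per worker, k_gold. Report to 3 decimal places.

n + δ = 0.009 + 0.035 = 0.044.
At the golden rule the marginal product of capital equals n+δ: 0.5·k^(0.5−1) = 0.044. Solving, k_gold = (0.5/0.044)^(1/0.5) ≈ 129.1322.

k_gold ≈ 129.132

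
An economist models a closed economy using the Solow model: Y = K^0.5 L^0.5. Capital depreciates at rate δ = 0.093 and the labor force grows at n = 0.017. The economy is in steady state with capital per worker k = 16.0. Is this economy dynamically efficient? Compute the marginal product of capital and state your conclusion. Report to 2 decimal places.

dynamically efficient; MPK ≈ 0.12

Break-even investment rate: n + δ = 0.017 + 0.093 = 0.11.
MPK = 0.5·k^(0.5−1) = 0.5·16.0^(-0.5) ≈ 0.1250.
MPK > 0.11, so the economy is dynamically efficient (under-saving).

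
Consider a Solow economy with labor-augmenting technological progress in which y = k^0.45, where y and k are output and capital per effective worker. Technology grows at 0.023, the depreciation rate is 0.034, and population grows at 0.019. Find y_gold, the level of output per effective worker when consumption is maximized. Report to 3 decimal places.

y_gold ≈ 4.285

Capital per effective worker breaks even when investment replaces (n + g + δ)·k; here n + g + δ = 0.076.
Golden rule sets MPK = n+g+δ: 0.45·k^(0.45−1) = 0.076, so k_gold = (0.45/0.076)^(1/0.55) ≈ 25.3724.
Output: y_gold = k_gold^0.45 = 25.3724^0.45 ≈ 4.2851.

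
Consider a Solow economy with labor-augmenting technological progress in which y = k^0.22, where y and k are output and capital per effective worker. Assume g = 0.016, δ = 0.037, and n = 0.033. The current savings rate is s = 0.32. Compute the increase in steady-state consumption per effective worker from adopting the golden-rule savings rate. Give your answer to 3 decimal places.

Δc ≈ 0.032

Capital per effective worker breaks even when investment replaces (n + g + δ)·k; here n + g + δ = 0.086.
Current steady state (s = 0.32): k* = (0.32/0.086)^(1/0.78) ≈ 5.3902, y* = 5.3902^0.22 ≈ 1.4486, c* = (1−0.32)·1.4486 ≈ 0.9851.
At the golden rule the marginal product of capital equals n+g+δ: 0.22·k^(0.22−1) = 0.086. Solving, k_gold = (0.22/0.086)^(1/0.78) ≈ 3.3341.
y_gold = 3.3341^0.22 ≈ 1.3033, c_gold = y_gold − 0.086·k_gold ≈ 1.0166.
Gain: Δc = 1.0166 − 0.9851 ≈ 0.0315.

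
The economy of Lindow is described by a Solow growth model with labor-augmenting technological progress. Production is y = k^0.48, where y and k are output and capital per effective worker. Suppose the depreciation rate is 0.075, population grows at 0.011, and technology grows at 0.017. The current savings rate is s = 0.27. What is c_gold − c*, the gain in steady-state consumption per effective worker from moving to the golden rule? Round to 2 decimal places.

Δc ≈ 0.38

n + g + δ = 0.011 + 0.017 + 0.075 = 0.103.
Current steady state (s = 0.27): k* = (0.27/0.103)^(1/0.52) ≈ 6.3806, y* = 6.3806^0.48 ≈ 2.4341, c* = (1−0.27)·2.4341 ≈ 1.7769.
At the golden rule the marginal product of capital equals n+g+δ: 0.48·k^(0.48−1) = 0.103. Solving, k_gold = (0.48/0.103)^(1/0.52) ≈ 19.2927.
y_gold = 19.2927^0.48 ≈ 4.1399, c_gold = y_gold − 0.103·k_gold ≈ 2.1527.
Gain: Δc = 2.1527 − 1.7769 ≈ 0.3759.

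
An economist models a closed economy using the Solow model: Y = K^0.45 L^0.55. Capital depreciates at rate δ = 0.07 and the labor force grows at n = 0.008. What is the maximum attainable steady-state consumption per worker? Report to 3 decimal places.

The effective depreciation rate is n + δ = 0.008 + 0.07 = 0.078.
Golden rule sets MPK = n+δ: 0.45·k^(0.45−1) = 0.078, so k_gold = (0.45/0.078)^(1/0.55) ≈ 24.2020.
y_gold = 24.2020^0.45 ≈ 4.1950.
c_gold = y_gold − (n+δ)·k_gold = 4.1950 − 0.078·24.2020 ≈ 2.3073.

c_gold ≈ 2.307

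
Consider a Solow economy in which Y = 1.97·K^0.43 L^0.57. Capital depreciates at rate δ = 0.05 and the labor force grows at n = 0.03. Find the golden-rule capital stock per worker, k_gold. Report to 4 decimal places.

Capital per worker breaks even when investment replaces (n + δ)·k; here n + δ = 0.08.
Setting f'(k) = n+δ gives 0.43·1.97·k^(0.43−1) = 0.08, hence k_gold = (0.43·1.97/0.08)^(1/0.57) ≈ 62.8020.

k_gold ≈ 62.8020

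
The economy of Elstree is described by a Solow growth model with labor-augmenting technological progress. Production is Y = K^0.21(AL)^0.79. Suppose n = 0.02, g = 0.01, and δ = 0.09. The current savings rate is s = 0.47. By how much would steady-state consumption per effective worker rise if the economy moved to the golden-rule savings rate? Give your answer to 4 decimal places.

Δc ≈ 0.1548

Capital per effective worker breaks even when investment replaces (n + g + δ)·k; here n + g + δ = 0.12.
Current steady state (s = 0.47): k* = (0.47/0.12)^(1/0.79) ≈ 5.6302, y* = 5.6302^0.21 ≈ 1.4375, c* = (1−0.47)·1.4375 ≈ 0.7619.
At the golden rule the marginal product of capital equals n+g+δ: 0.21·k^(0.21−1) = 0.12. Solving, k_gold = (0.21/0.12)^(1/0.79) ≈ 2.0307.
y_gold = 2.0307^0.21 ≈ 1.1604, c_gold = y_gold − 0.12·k_gold ≈ 0.9167.
Gain: Δc = 0.9167 − 0.7619 ≈ 0.1548.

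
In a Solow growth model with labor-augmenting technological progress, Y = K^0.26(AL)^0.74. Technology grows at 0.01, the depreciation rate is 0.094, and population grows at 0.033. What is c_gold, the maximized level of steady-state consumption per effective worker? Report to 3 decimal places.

The effective depreciation rate is n + g + δ = 0.033 + 0.01 + 0.094 = 0.137.
Golden rule sets MPK = n+g+δ: 0.26·k^(0.26−1) = 0.137, so k_gold = (0.26/0.137)^(1/0.74) ≈ 2.3769.
y_gold = 2.3769^0.26 ≈ 1.2525.
c_gold = y_gold − (n+g+δ)·k_gold = 1.2525 − 0.137·2.3769 ≈ 0.9268.

c_gold ≈ 0.927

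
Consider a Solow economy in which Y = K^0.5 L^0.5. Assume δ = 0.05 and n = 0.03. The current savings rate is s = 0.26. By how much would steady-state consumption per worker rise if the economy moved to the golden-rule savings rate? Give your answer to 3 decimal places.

Capital per worker breaks even when investment replaces (n + δ)·k; here n + δ = 0.08.
Current steady state (s = 0.26): k* = (0.26/0.08)^(1/0.5) ≈ 10.5625, y* = 10.5625^0.5 ≈ 3.2500, c* = (1−0.26)·3.2500 ≈ 2.4050.
Golden rule sets MPK = n+δ: 0.5·k^(0.5−1) = 0.08, so k_gold = (0.5/0.08)^(1/0.5) ≈ 39.0625.
y_gold = 39.0625^0.5 ≈ 6.2500, c_gold = y_gold − 0.08·k_gold ≈ 3.1250.
Gain: Δc = 3.1250 − 2.4050 ≈ 0.7200.

Δc ≈ 0.720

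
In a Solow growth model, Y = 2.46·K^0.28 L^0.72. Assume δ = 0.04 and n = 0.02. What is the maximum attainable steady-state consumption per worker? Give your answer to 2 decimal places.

c_gold ≈ 4.58

Break-even investment rate: n + δ = 0.02 + 0.04 = 0.06.
At the golden rule the marginal product of capital equals n+δ: 0.28·2.46·k^(0.28−1) = 0.06. Solving, k_gold = (0.28·2.46/0.06)^(1/0.72) ≈ 29.6580.
y_gold = 2.46·29.6580^0.28 ≈ 6.3553.
c_gold = y_gold − (n+δ)·k_gold = 6.3553 − 0.06·29.6580 ≈ 4.5758.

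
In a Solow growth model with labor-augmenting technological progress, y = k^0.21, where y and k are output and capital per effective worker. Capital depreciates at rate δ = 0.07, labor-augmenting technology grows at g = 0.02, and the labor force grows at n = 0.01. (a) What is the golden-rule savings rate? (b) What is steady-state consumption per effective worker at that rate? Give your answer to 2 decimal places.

The effective depreciation rate is n + g + δ = 0.01 + 0.02 + 0.07 = 0.1.
For Cobb-Douglas, s_gold equals capital's share: s_gold = 0.21.
Maximizing c = f(k) − (n+g+δ)·k gives f'(k) = n+g+δ, i.e. 0.21·k^(0.21−1) = 0.1, so k_gold = (0.21/0.1)^(1/0.79) ≈ 2.5578.
y_gold = 2.5578^0.21 ≈ 1.2180; c_gold = (1−0.21)·y_gold ≈ 0.9622.

(a) s_gold = 0.21; (b) c_gold ≈ 0.96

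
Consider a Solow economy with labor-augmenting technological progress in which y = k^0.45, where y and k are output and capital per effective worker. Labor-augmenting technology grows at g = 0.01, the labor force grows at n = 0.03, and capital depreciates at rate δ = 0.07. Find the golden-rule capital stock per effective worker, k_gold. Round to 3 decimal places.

Break-even investment rate: n + g + δ = 0.03 + 0.01 + 0.07 = 0.11.
Golden rule sets MPK = n+g+δ: 0.45·k^(0.45−1) = 0.11, so k_gold = (0.45/0.11)^(1/0.55) ≈ 12.9539.

k_gold ≈ 12.954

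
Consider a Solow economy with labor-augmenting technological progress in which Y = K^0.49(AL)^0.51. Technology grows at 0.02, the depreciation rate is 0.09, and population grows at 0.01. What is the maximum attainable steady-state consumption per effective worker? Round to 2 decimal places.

c_gold ≈ 1.97

Break-even investment rate: n + g + δ = 0.01 + 0.02 + 0.09 = 0.12.
Setting f'(k) = n+g+δ gives 0.49·k^(0.49−1) = 0.12, hence k_gold = (0.49/0.12)^(1/0.51) ≈ 15.7786.
y_gold = 15.7786^0.49 ≈ 3.8641.
c_gold = y_gold − (n+g+δ)·k_gold = 3.8641 − 0.12·15.7786 ≈ 1.9707.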